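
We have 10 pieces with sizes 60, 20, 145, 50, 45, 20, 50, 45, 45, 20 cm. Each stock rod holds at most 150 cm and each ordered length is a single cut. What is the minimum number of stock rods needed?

Total = 145 + 60 + 50 + 50 + 45 + 45 + 45 + 20 + 20 + 20 = 500 cm.
Lower bound: ⌈500/150⌉ = 4 stock rods.
A packing using 4 stock rods:
  stock rod 1: 145 = 145
  stock rod 2: 60 + 50 + 20 + 20 = 150
  stock rod 3: 50 + 45 + 45 = 140
  stock rod 4: 45 + 20 = 65
This matches the lower bound, so 4 is optimal.

4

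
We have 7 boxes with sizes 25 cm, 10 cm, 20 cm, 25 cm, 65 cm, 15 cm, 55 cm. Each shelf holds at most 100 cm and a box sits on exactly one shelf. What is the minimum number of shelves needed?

3

Total = 65 + 55 + 25 + 25 + 20 + 15 + 10 = 215 cm.
Lower bound: ⌈215/100⌉ = 3 shelves.
A packing using 3 shelves:
  shelf 1: 65 + 25 + 10 = 100
  shelf 2: 55 + 25 + 20 = 100
  shelf 3: 15 = 15
This matches the lower bound, so 3 is optimal.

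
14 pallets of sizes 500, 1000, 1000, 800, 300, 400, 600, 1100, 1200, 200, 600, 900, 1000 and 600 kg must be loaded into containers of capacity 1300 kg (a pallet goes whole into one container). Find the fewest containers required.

9

Total = 1200 + 1100 + 1000 + 1000 + 1000 + 900 + 800 + 600 + 600 + 600 + 500 + 400 + 300 + 200 = 10200 kg.
Lower bound: ⌈10200/1300⌉ = 8 containers.
A packing using 9 containers:
  container 1: 1200 = 1200
  container 2: 1100 + 200 = 1300
  container 3: 1000 + 300 = 1300
  container 4: 1000 = 1000
  container 5: 1000 = 1000
  container 6: 900 + 400 = 1300
  container 7: 800 + 500 = 1300
  container 8: 600 + 600 = 1200
  container 9: 600 = 600
No arrangement into 8 containers stays within capacity, so 9 is optimal.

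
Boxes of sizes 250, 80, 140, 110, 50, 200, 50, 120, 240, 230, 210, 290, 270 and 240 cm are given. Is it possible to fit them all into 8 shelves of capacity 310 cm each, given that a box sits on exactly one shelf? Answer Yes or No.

No

Total = 2480 cm; ⌈2480/310⌉ = 8.
The bound of 8 does not rule out 8, but exhaustive search shows no assignment into 8 shelves of capacity 310 cm exists — the minimum is 9.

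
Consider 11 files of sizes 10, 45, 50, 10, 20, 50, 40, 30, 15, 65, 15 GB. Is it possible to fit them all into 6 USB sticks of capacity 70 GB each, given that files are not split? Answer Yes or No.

A valid assignment using 6 USB sticks:
  USB stick 1: 65 = 65
  USB stick 2: 50 + 20 = 70
  USB stick 3: 50 + 15 = 65
  USB stick 4: 45 + 15 + 10 = 70
  USB stick 5: 40 + 30 = 70
  USB stick 6: 10 = 10
Every load is within 70 GB, so 6 USB sticks suffice.

Yes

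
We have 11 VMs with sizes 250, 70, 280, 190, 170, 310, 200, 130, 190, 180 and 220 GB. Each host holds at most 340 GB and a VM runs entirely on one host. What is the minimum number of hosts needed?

9

Total = 310 + 280 + 250 + 220 + 200 + 190 + 190 + 180 + 170 + 130 + 70 = 2190 GB.
Lower bound: ⌈2190/340⌉ = 7 hosts.
Also, 8 VMs each exceed 170 GB, and no two of those can share a host, so at least 8 hosts are needed.
A packing using 9 hosts:
  host 1: 310 = 310
  host 2: 280 = 280
  host 3: 250 + 70 = 320
  host 4: 220 = 220
  host 5: 200 + 130 = 330
  host 6: 190 = 190
  host 7: 190 = 190
  host 8: 180 = 180
  host 9: 170 = 170
No arrangement into 8 hosts stays within capacity, so 9 is optimal.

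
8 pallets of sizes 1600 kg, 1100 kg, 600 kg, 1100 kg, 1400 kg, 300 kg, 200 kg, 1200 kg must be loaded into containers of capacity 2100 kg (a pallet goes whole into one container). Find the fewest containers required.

Total = 1600 + 1400 + 1200 + 1100 + 1100 + 600 + 300 + 200 = 7500 kg.
Lower bound: ⌈7500/2100⌉ = 4 containers.
Also, 5 pallets each exceed 1050 kg, and no two of those can share a container, so at least 5 containers are needed.
A packing using 5 containers:
  container 1: 1600 + 300 + 200 = 2100
  container 2: 1400 + 600 = 2000
  container 3: 1200 = 1200
  container 4: 1100 = 1100
  container 5: 1100 = 1100
This matches the lower bound, so 5 is optimal.

5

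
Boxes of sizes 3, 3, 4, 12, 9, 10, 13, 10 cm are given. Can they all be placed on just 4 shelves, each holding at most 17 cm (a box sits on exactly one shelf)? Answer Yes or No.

No

Total = 64 cm; ⌈64/17⌉ = 4.
5 boxes each exceed half the capacity and cannot share a shelf, forcing at least 5 shelves.
At least 5 shelves are required, but only 4 are allowed.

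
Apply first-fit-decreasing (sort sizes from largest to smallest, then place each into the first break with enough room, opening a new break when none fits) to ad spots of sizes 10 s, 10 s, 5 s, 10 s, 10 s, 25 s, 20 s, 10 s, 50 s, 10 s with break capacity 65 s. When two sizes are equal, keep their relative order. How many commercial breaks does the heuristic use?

Sorted descending: 50, 25, 20, 10, 10, 10, 10, 10, 10, 5.
  50 → break 1 (new)  [load 50/65]
  25 → break 2 (new)  [load 25/65]
  20 → break 2  [load 45/65]
  10 → break 1  [load 60/65]
  10 → break 2  [load 55/65]
  10 → break 2  [load 65/65]
  10 → break 3 (new)  [load 10/65]
  10 → break 3  [load 20/65]
  10 → break 3  [load 30/65]
  5 → break 1  [load 65/65]
3 commercial breaks opened.

3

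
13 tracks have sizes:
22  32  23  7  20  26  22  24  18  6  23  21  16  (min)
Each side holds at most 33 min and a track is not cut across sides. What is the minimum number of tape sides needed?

Total = 32 + 26 + 24 + 23 + 23 + 22 + 22 + 21 + 20 + 18 + 16 + 7 + 6 = 260 min.
Lower bound: ⌈260/33⌉ = 8 tape sides.
Also, 10 tracks each exceed 33/2 min, and no two of those can share a side, so at least 10 tape sides are needed.
A packing using 11 tape sides:
  side 1: 32 = 32
  side 2: 26 + 7 = 33
  side 3: 24 + 6 = 30
  side 4: 23 = 23
  side 5: 23 = 23
  side 6: 22 = 22
  side 7: 22 = 22
  side 8: 21 = 21
  side 9: 20 = 20
  side 10: 18 = 18
  side 11: 16 = 16
No arrangement into 10 tape sides stays within capacity, so 11 is optimal.

11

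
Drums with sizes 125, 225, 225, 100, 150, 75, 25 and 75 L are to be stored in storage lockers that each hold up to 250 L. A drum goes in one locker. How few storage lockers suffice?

5

Total = 225 + 225 + 150 + 125 + 100 + 75 + 75 + 25 = 1000 L.
Lower bound: ⌈1000/250⌉ = 4 storage lockers.
A packing using 5 storage lockers:
  locker 1: 225 + 25 = 250
  locker 2: 225 = 225
  locker 3: 150 + 100 = 250
  locker 4: 125 + 75 = 200
  locker 5: 75 = 75
No arrangement into 4 storage lockers stays within capacity, so 5 is optimal.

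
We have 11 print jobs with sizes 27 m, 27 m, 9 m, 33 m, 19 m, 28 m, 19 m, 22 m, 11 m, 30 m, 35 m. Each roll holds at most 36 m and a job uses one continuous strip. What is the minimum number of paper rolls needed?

Total = 35 + 33 + 30 + 28 + 27 + 27 + 22 + 19 + 19 + 11 + 9 = 260 m.
Lower bound: ⌈260/36⌉ = 8 paper rolls.
Also, 9 print jobs each exceed 18 m, and no two of those can share a roll, so at least 9 paper rolls are needed.
A packing using 9 paper rolls:
  roll 1: 35 = 35
  roll 2: 33 = 33
  roll 3: 30 = 30
  roll 4: 28 = 28
  roll 5: 27 + 9 = 36
  roll 6: 27 = 27
  roll 7: 22 + 11 = 33
  roll 8: 19 = 19
  roll 9: 19 = 19
This matches the lower bound, so 9 is optimal.

9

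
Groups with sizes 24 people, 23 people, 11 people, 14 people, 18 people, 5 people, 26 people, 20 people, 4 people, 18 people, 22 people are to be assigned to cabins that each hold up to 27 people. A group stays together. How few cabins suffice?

Total = 26 + 24 + 23 + 22 + 20 + 18 + 18 + 14 + 11 + 5 + 4 = 185 people.
Lower bound: ⌈185/27⌉ = 7 cabins.
Also, 8 groups each exceed 27/2 people, and no two of those can share a cabin, so at least 8 cabins are needed.
A packing using 8 cabins:
  cabin 1: 26 = 26
  cabin 2: 24 = 24
  cabin 3: 23 + 4 = 27
  cabin 4: 22 + 5 = 27
  cabin 5: 20 = 20
  cabin 6: 18 = 18
  cabin 7: 18 = 18
  cabin 8: 14 + 11 = 25
This matches the lower bound, so 8 is optimal.

8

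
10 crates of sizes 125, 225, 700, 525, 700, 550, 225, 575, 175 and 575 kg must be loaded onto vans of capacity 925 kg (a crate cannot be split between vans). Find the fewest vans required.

Total = 700 + 700 + 575 + 575 + 550 + 525 + 225 + 225 + 175 + 125 = 4375 kg.
Lower bound: ⌈4375/925⌉ = 5 vans.
Also, 6 crates each exceed 925/2 kg, and no two of those can share a van, so at least 6 vans are needed.
A packing using 6 vans:
  van 1: 700 + 225 = 925
  van 2: 700 + 225 = 925
  van 3: 575 + 175 + 125 = 875
  van 4: 575 = 575
  van 5: 550 = 550
  van 6: 525 = 525
This matches the lower bound, so 6 is optimal.

6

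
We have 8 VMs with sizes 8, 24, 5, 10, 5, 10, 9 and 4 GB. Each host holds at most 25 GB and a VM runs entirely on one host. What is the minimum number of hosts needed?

4

Total = 24 + 10 + 10 + 9 + 8 + 5 + 5 + 4 = 75 GB.
Lower bound: ⌈75/25⌉ = 3 hosts.
A packing using 4 hosts:
  host 1: 24 = 24
  host 2: 10 + 10 + 5 = 25
  host 3: 9 + 8 + 5 = 22
  host 4: 4 = 4
No arrangement into 3 hosts stays within capacity, so 4 is optimal.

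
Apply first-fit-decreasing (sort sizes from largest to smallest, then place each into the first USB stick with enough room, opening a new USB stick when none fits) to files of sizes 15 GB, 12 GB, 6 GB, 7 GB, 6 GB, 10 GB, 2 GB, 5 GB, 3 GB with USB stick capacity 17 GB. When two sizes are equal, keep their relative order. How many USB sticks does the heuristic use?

4

Sorted descending: 15, 12, 10, 7, 6, 6, 5, 3, 2.
  15 → USB stick 1 (new)  [load 15/17]
  12 → USB stick 2 (new)  [load 12/17]
  10 → USB stick 3 (new)  [load 10/17]
  7 → USB stick 3  [load 17/17]
  6 → USB stick 4 (new)  [load 6/17]
  6 → USB stick 4  [load 12/17]
  5 → USB stick 2  [load 17/17]
  3 → USB stick 4  [load 15/17]
  2 → USB stick 1  [load 17/17]
4 USB sticks opened.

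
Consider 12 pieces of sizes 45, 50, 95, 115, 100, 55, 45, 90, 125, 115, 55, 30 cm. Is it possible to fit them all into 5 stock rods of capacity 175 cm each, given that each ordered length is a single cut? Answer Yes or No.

Total = 920 cm; ⌈920/175⌉ = 6.
At least 6 stock rods are required, but only 5 are allowed.

No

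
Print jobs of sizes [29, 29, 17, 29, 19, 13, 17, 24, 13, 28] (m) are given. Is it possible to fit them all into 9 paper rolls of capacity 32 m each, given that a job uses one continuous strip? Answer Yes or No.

A valid assignment using 8 paper rolls:
  roll 1: 29 = 29
  roll 2: 29 = 29
  roll 3: 29 = 29
  roll 4: 28 = 28
  roll 5: 24 = 24
  roll 6: 19 + 13 = 32
  roll 7: 17 + 13 = 30
  roll 8: 17 = 17
That uses only 8 ≤ 9, so 9 paper rolls are enough.

Yes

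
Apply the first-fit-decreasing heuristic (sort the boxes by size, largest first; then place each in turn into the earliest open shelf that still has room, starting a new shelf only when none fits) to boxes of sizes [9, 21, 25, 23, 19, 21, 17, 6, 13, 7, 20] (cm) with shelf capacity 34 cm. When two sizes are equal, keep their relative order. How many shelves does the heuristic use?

7

Sorted descending: 25, 23, 21, 21, 20, 19, 17, 13, 9, 7, 6.
  25 → shelf 1 (new)  [load 25/34]
  23 → shelf 2 (new)  [load 23/34]
  21 → shelf 3 (new)  [load 21/34]
  21 → shelf 4 (new)  [load 21/34]
  20 → shelf 5 (new)  [load 20/34]
  19 → shelf 6 (new)  [load 19/34]
  17 → shelf 7 (new)  [load 17/34]
  13 → shelf 3  [load 34/34]
  9 → shelf 1  [load 34/34]
  7 → shelf 2  [load 30/34]
  6 → shelf 4  [load 27/34]
7 shelves opened.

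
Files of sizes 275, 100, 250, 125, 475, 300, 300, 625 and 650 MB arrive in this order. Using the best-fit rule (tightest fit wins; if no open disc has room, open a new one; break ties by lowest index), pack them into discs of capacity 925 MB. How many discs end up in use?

  275 → disc 1 (new)  [load 275/925]
  100 → disc 1  [load 375/925]
  250 → disc 1  [load 625/925]
  125 → disc 1  [load 750/925]
  475 → disc 2 (new)  [load 475/925]
  300 → disc 2  [load 775/925]
  300 → disc 3 (new)  [load 300/925]
  625 → disc 3  [load 925/925]
  650 → disc 4 (new)  [load 650/925]
4 discs opened.

4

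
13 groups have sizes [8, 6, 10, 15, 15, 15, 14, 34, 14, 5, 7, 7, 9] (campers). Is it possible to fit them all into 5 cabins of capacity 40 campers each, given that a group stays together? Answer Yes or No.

Yes

A valid assignment using 4 cabins:
  cabin 1: 34 + 6 = 40
  cabin 2: 15 + 15 + 10 = 40
  cabin 3: 15 + 9 + 8 + 7 = 39
  cabin 4: 14 + 14 + 7 + 5 = 40
That uses only 4 ≤ 5, so 5 cabins are enough.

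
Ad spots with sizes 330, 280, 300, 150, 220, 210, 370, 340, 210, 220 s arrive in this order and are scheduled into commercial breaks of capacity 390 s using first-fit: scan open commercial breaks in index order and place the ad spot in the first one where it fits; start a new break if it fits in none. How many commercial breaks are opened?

  330 → break 1 (new)  [load 330/390]
  280 → break 2 (new)  [load 280/390]
  300 → break 3 (new)  [load 300/390]
  150 → break 4 (new)  [load 150/390]
  220 → break 4  [load 370/390]
  210 → break 5 (new)  [load 210/390]
  370 → break 6 (new)  [load 370/390]
  340 → break 7 (new)  [load 340/390]
  210 → break 8 (new)  [load 210/390]
  220 → break 9 (new)  [load 220/390]
9 commercial breaks opened.

9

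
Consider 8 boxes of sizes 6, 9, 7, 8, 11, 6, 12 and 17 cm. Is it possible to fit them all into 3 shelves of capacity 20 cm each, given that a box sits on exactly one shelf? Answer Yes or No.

No

Total = 76 cm; ⌈76/20⌉ = 4.
At least 4 shelves are required, but only 3 are allowed.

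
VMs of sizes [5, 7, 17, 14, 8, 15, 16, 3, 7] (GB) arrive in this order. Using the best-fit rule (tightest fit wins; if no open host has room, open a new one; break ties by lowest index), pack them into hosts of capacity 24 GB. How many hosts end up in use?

5

  5 → host 1 (new)  [load 5/24]
  7 → host 1  [load 12/24]
  17 → host 2 (new)  [load 17/24]
  14 → host 3 (new)  [load 14/24]
  8 → host 3  [load 22/24]
  15 → host 4 (new)  [load 15/24]
  16 → host 5 (new)  [load 16/24]
  3 → host 2  [load 20/24]
  7 → host 5  [load 23/24]
5 hosts opened.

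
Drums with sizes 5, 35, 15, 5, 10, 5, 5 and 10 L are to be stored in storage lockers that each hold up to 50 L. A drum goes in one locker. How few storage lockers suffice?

2

Total = 35 + 15 + 10 + 10 + 5 + 5 + 5 + 5 = 90 L.
Lower bound: ⌈90/50⌉ = 2 storage lockers.
A packing using 2 storage lockers:
  locker 1: 35 + 15 = 50
  locker 2: 10 + 10 + 5 + 5 + 5 + 5 = 40
This matches the lower bound, so 2 is optimal.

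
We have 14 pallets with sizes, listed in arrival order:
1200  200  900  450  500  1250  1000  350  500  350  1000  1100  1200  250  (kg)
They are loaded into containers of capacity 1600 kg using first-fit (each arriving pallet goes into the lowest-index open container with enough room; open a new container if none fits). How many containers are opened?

8

  1200 → container 1 (new)  [load 1200/1600]
  200 → container 1  [load 1400/1600]
  900 → container 2 (new)  [load 900/1600]
  450 → container 2  [load 1350/1600]
  500 → container 3 (new)  [load 500/1600]
  1250 → container 4 (new)  [load 1250/1600]
  1000 → container 3  [load 1500/1600]
  350 → container 4  [load 1600/1600]
  500 → container 5 (new)  [load 500/1600]
  350 → container 5  [load 850/1600]
  1000 → container 6 (new)  [load 1000/1600]
  1100 → container 7 (new)  [load 1100/1600]
  1200 → container 8 (new)  [load 1200/1600]
  250 → container 2  [load 1600/1600]
8 containers opened.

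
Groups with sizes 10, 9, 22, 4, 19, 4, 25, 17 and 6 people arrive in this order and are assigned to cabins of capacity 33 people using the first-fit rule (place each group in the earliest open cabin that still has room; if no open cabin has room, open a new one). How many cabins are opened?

5

  10 → cabin 1 (new)  [load 10/33]
  9 → cabin 1  [load 19/33]
  22 → cabin 2 (new)  [load 22/33]
  4 → cabin 1  [load 23/33]
  19 → cabin 3 (new)  [load 19/33]
  4 → cabin 1  [load 27/33]
  25 → cabin 4 (new)  [load 25/33]
  17 → cabin 5 (new)  [load 17/33]
  6 → cabin 1  [load 33/33]
5 cabins opened.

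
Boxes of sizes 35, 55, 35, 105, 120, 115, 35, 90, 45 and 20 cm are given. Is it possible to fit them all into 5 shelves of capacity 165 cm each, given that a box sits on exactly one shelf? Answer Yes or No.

Yes

A valid assignment using 5 shelves:
  shelf 1: 120 + 45 = 165
  shelf 2: 115 + 35 = 150
  shelf 3: 105 + 55 = 160
  shelf 4: 90 + 35 + 35 = 160
  shelf 5: 20 = 20
Every load is within 165 cm, so 5 shelves suffice.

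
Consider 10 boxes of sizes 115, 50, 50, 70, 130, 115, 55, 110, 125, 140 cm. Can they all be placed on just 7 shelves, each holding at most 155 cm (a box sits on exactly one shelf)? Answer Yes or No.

Total = 960 cm; ⌈960/155⌉ = 7.
The bound of 7 does not rule out 7, but exhaustive search shows no assignment into 7 shelves of capacity 155 cm exists — the minimum is 8.

No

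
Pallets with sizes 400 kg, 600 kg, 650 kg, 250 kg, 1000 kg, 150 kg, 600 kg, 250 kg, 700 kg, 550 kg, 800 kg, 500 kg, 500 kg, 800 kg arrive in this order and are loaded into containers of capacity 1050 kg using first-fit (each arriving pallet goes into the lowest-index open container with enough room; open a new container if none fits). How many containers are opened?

  400 → container 1 (new)  [load 400/1050]
  600 → container 1  [load 1000/1050]
  650 → container 2 (new)  [load 650/1050]
  250 → container 2  [load 900/1050]
  1000 → container 3 (new)  [load 1000/1050]
  150 → container 2  [load 1050/1050]
  600 → container 4 (new)  [load 600/1050]
  250 → container 4  [load 850/1050]
  700 → container 5 (new)  [load 700/1050]
  550 → container 6 (new)  [load 550/1050]
  800 → container 7 (new)  [load 800/1050]
  500 → container 6  [load 1050/1050]
  500 → container 8 (new)  [load 500/1050]
  800 → container 9 (new)  [load 800/1050]
9 containers opened.

9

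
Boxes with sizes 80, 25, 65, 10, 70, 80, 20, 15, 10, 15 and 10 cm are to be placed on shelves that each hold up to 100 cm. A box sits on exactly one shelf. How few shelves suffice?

Total = 80 + 80 + 70 + 65 + 25 + 20 + 15 + 15 + 10 + 10 + 10 = 400 cm.
Lower bound: ⌈400/100⌉ = 4 shelves.
A packing using 4 shelves:
  shelf 1: 80 + 20 = 100
  shelf 2: 80 + 10 + 10 = 100
  shelf 3: 70 + 15 + 15 = 100
  shelf 4: 65 + 25 + 10 = 100
This matches the lower bound, so 4 is optimal.

4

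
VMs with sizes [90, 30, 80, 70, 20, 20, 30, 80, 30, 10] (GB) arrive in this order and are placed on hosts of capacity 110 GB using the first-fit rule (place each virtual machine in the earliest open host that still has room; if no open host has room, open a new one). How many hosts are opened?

  90 → host 1 (new)  [load 90/110]
  30 → host 2 (new)  [load 30/110]
  80 → host 2  [load 110/110]
  70 → host 3 (new)  [load 70/110]
  20 → host 1  [load 110/110]
  20 → host 3  [load 90/110]
  30 → host 4 (new)  [load 30/110]
  80 → host 4  [load 110/110]
  30 → host 5 (new)  [load 30/110]
  10 → host 3  [load 100/110]
5 hosts opened.

5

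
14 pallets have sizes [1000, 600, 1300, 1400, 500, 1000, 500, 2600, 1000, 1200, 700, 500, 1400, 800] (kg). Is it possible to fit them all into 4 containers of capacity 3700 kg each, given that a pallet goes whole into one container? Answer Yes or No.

A valid assignment using 4 containers:
  container 1: 2600 + 1000 = 3600
  container 2: 1400 + 1400 + 800 = 3600
  container 3: 1300 + 1200 + 700 + 500 = 3700
  container 4: 1000 + 1000 + 600 + 500 + 500 = 3600
Every load is within 3700 kg, so 4 containers suffice.

Yes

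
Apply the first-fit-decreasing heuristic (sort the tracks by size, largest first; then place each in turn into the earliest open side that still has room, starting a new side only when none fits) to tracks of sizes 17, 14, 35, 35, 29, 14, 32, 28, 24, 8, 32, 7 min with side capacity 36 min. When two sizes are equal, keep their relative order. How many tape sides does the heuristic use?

9

Sorted descending: 35, 35, 32, 32, 29, 28, 24, 17, 14, 14, 8, 7.
  35 → side 1 (new)  [load 35/36]
  35 → side 2 (new)  [load 35/36]
  32 → side 3 (new)  [load 32/36]
  32 → side 4 (new)  [load 32/36]
  29 → side 5 (new)  [load 29/36]
  28 → side 6 (new)  [load 28/36]
  24 → side 7 (new)  [load 24/36]
  17 → side 8 (new)  [load 17/36]
  14 → side 8  [load 31/36]
  14 → side 9 (new)  [load 14/36]
  8 → side 6  [load 36/36]
  7 → side 5  [load 36/36]
9 tape sides opened.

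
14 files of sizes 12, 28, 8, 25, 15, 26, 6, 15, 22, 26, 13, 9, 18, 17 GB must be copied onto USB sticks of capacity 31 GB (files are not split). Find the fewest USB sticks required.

Total = 28 + 26 + 26 + 25 + 22 + 18 + 17 + 15 + 15 + 13 + 12 + 9 + 8 + 6 = 240 GB.
Lower bound: ⌈240/31⌉ = 8 USB sticks.
A packing using 9 USB sticks:
  USB stick 1: 28 = 28
  USB stick 2: 26 = 26
  USB stick 3: 26 = 26
  USB stick 4: 25 + 6 = 31
  USB stick 5: 22 + 9 = 31
  USB stick 6: 18 + 13 = 31
  USB stick 7: 17 + 12 = 29
  USB stick 8: 15 + 15 = 30
  USB stick 9: 8 = 8
No arrangement into 8 USB sticks stays within capacity, so 9 is optimal.

9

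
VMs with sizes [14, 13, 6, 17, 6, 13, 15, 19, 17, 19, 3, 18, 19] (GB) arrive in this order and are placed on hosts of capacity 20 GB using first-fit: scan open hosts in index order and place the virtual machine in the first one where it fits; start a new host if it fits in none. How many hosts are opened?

10

  14 → host 1 (new)  [load 14/20]
  13 → host 2 (new)  [load 13/20]
  6 → host 1  [load 20/20]
  17 → host 3 (new)  [load 17/20]
  6 → host 2  [load 19/20]
  13 → host 4 (new)  [load 13/20]
  15 → host 5 (new)  [load 15/20]
  19 → host 6 (new)  [load 19/20]
  17 → host 7 (new)  [load 17/20]
  19 → host 8 (new)  [load 19/20]
  3 → host 3  [load 20/20]
  18 → host 9 (new)  [load 18/20]
  19 → host 10 (new)  [load 19/20]
10 hosts opened.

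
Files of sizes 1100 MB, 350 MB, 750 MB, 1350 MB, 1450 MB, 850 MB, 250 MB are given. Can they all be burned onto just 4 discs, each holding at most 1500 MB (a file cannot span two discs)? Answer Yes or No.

Total = 6100 MB; ⌈6100/1500⌉ = 5.
At least 5 discs are required, but only 4 are allowed.

No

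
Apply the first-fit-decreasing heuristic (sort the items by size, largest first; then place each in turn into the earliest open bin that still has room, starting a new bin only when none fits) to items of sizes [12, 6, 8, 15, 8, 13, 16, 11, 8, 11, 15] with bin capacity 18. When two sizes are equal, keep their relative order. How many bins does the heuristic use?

9

Sorted descending: 16, 15, 15, 13, 12, 11, 11, 8, 8, 8, 6.
  16 → bin 1 (new)  [load 16/18]
  15 → bin 2 (new)  [load 15/18]
  15 → bin 3 (new)  [load 15/18]
  13 → bin 4 (new)  [load 13/18]
  12 → bin 5 (new)  [load 12/18]
  11 → bin 6 (new)  [load 11/18]
  11 → bin 7 (new)  [load 11/18]
  8 → bin 8 (new)  [load 8/18]
  8 → bin 8  [load 16/18]
  8 → bin 9 (new)  [load 8/18]
  6 → bin 5  [load 18/18]
9 bins opened.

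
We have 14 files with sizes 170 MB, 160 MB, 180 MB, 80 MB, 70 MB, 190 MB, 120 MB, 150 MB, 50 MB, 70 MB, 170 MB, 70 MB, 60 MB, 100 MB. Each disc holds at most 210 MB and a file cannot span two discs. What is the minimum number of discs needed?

Total = 190 + 180 + 170 + 170 + 160 + 150 + 120 + 100 + 80 + 70 + 70 + 70 + 60 + 50 = 1640 MB.
Lower bound: ⌈1640/210⌉ = 8 discs.
A packing using 9 discs:
  disc 1: 190 = 190
  disc 2: 180 = 180
  disc 3: 170 = 170
  disc 4: 170 = 170
  disc 5: 160 + 50 = 210
  disc 6: 150 + 60 = 210
  disc 7: 120 + 80 = 200
  disc 8: 100 + 70 = 170
  disc 9: 70 + 70 = 140
No arrangement into 8 discs stays within capacity, so 9 is optimal.

9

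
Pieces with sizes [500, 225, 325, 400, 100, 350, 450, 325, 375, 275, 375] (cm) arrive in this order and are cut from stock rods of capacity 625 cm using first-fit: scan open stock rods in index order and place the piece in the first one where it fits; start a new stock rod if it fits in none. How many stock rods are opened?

8

  500 → stock rod 1 (new)  [load 500/625]
  225 → stock rod 2 (new)  [load 225/625]
  325 → stock rod 2  [load 550/625]
  400 → stock rod 3 (new)  [load 400/625]
  100 → stock rod 1  [load 600/625]
  350 → stock rod 4 (new)  [load 350/625]
  450 → stock rod 5 (new)  [load 450/625]
  325 → stock rod 6 (new)  [load 325/625]
  375 → stock rod 7 (new)  [load 375/625]
  275 → stock rod 4  [load 625/625]
  375 → stock rod 8 (new)  [load 375/625]
8 stock rods opened.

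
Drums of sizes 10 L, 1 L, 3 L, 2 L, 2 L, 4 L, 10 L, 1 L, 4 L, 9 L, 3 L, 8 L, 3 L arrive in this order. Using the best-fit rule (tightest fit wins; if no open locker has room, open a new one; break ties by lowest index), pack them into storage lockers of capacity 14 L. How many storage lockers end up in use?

  10 → locker 1 (new)  [load 10/14]
  1 → locker 1  [load 11/14]
  3 → locker 1  [load 14/14]
  2 → locker 2 (new)  [load 2/14]
  2 → locker 2  [load 4/14]
  4 → locker 2  [load 8/14]
  10 → locker 3 (new)  [load 10/14]
  1 → locker 3  [load 11/14]
  4 → locker 2  [load 12/14]
  9 → locker 4 (new)  [load 9/14]
  3 → locker 3  [load 14/14]
  8 → locker 5 (new)  [load 8/14]
  3 → locker 4  [load 12/14]
5 storage lockers opened.

5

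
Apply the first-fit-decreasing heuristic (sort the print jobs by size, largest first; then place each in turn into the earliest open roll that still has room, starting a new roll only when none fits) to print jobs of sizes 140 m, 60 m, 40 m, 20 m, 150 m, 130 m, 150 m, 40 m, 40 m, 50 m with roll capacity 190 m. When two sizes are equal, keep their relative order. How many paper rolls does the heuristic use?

Sorted descending: 150, 150, 140, 130, 60, 50, 40, 40, 40, 20.
  150 → roll 1 (new)  [load 150/190]
  150 → roll 2 (new)  [load 150/190]
  140 → roll 3 (new)  [load 140/190]
  130 → roll 4 (new)  [load 130/190]
  60 → roll 4  [load 190/190]
  50 → roll 3  [load 190/190]
  40 → roll 1  [load 190/190]
  40 → roll 2  [load 190/190]
  40 → roll 5 (new)  [load 40/190]
  20 → roll 5  [load 60/190]
5 paper rolls opened.

5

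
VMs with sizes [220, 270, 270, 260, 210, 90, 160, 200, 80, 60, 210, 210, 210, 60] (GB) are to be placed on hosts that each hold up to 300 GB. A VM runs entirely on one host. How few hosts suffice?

Total = 270 + 270 + 260 + 220 + 210 + 210 + 210 + 210 + 200 + 160 + 90 + 80 + 60 + 60 = 2510 GB.
Lower bound: ⌈2510/300⌉ = 9 hosts.
Also, 10 VMs each exceed 150 GB, and no two of those can share a host, so at least 10 hosts are needed.
A packing using 10 hosts:
  host 1: 270 = 270
  host 2: 270 = 270
  host 3: 260 = 260
  host 4: 220 + 80 = 300
  host 5: 210 + 90 = 300
  host 6: 210 + 60 = 270
  host 7: 210 + 60 = 270
  host 8: 210 = 210
  host 9: 200 = 200
  host 10: 160 = 160
This matches the lower bound, so 10 is optimal.

10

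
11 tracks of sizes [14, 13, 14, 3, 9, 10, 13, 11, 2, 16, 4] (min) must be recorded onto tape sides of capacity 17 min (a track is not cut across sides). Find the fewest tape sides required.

8

Total = 16 + 14 + 14 + 13 + 13 + 11 + 10 + 9 + 4 + 3 + 2 = 109 min.
Lower bound: ⌈109/17⌉ = 7 tape sides.
Also, 8 tracks each exceed 17/2 min, and no two of those can share a side, so at least 8 tape sides are needed.
A packing using 8 tape sides:
  side 1: 16 = 16
  side 2: 14 + 3 = 17
  side 3: 14 + 2 = 16
  side 4: 13 + 4 = 17
  side 5: 13 = 13
  side 6: 11 = 11
  side 7: 10 = 10
  side 8: 9 = 9
This matches the lower bound, so 8 is optimal.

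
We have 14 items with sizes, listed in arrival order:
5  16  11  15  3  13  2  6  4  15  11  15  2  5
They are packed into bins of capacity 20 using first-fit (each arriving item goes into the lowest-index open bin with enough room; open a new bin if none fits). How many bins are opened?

  5 → bin 1 (new)  [load 5/20]
  16 → bin 2 (new)  [load 16/20]
  11 → bin 1  [load 16/20]
  15 → bin 3 (new)  [load 15/20]
  3 → bin 1  [load 19/20]
  13 → bin 4 (new)  [load 13/20]
  2 → bin 2  [load 18/20]
  6 → bin 4  [load 19/20]
  4 → bin 3  [load 19/20]
  15 → bin 5 (new)  [load 15/20]
  11 → bin 6 (new)  [load 11/20]
  15 → bin 7 (new)  [load 15/20]
  2 → bin 2  [load 20/20]
  5 → bin 5  [load 20/20]
7 bins opened.

7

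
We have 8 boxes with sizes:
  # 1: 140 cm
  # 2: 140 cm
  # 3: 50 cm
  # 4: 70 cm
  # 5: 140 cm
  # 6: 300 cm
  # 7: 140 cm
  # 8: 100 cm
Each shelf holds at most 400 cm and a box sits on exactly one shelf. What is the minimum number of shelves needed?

3

Total = 300 + 140 + 140 + 140 + 140 + 100 + 70 + 50 = 1080 cm.
Lower bound: ⌈1080/400⌉ = 3 shelves.
A packing using 3 shelves:
  shelf 1: 300 + 100 = 400
  shelf 2: 140 + 140 + 70 + 50 = 400
  shelf 3: 140 + 140 = 280
This matches the lower bound, so 3 is optimal.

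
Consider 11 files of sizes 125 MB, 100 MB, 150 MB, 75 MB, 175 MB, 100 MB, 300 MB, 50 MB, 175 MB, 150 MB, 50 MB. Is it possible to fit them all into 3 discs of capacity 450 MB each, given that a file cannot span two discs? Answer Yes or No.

No

Total = 1450 MB; ⌈1450/450⌉ = 4.
At least 4 discs are required, but only 3 are allowed.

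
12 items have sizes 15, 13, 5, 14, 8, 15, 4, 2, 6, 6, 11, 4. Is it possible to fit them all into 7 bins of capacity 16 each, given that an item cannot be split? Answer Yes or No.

Yes

A valid assignment using 7 bins:
  bin 1: 15 = 15
  bin 2: 15 = 15
  bin 3: 14 + 2 = 16
  bin 4: 13 = 13
  bin 5: 11 + 5 = 16
  bin 6: 8 + 6 = 14
  bin 7: 6 + 4 + 4 = 14
Every load is within 16, so 7 bins suffice.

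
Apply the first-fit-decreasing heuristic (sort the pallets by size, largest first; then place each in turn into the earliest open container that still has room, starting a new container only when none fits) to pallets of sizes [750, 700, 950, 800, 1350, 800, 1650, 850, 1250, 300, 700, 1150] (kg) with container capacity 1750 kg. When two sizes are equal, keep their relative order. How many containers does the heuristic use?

8

Sorted descending: 1650, 1350, 1250, 1150, 950, 850, 800, 800, 750, 700, 700, 300.
  1650 → container 1 (new)  [load 1650/1750]
  1350 → container 2 (new)  [load 1350/1750]
  1250 → container 3 (new)  [load 1250/1750]
  1150 → container 4 (new)  [load 1150/1750]
  950 → container 5 (new)  [load 950/1750]
  850 → container 6 (new)  [load 850/1750]
  800 → container 5  [load 1750/1750]
  800 → container 6  [load 1650/1750]
  750 → container 7 (new)  [load 750/1750]
  700 → container 7  [load 1450/1750]
  700 → container 8 (new)  [load 700/1750]
  300 → container 2  [load 1650/1750]
8 containers opened.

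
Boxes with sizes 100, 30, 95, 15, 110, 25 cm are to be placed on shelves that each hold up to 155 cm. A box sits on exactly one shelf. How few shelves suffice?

Total = 110 + 100 + 95 + 30 + 25 + 15 = 375 cm.
Lower bound: ⌈375/155⌉ = 3 shelves.
A packing using 3 shelves:
  shelf 1: 110 + 30 + 15 = 155
  shelf 2: 100 + 25 = 125
  shelf 3: 95 = 95
This matches the lower bound, so 3 is optimal.

3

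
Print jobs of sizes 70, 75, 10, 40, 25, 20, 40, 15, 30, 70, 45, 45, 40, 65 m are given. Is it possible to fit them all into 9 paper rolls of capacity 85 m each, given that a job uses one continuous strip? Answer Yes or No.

Yes

A valid assignment using 8 paper rolls:
  roll 1: 75 + 10 = 85
  roll 2: 70 + 15 = 85
  roll 3: 70 = 70
  roll 4: 65 + 20 = 85
  roll 5: 45 + 40 = 85
  roll 6: 45 + 40 = 85
  roll 7: 40 + 30 = 70
  roll 8: 25 = 25
That uses only 8 ≤ 9, so 9 paper rolls are enough.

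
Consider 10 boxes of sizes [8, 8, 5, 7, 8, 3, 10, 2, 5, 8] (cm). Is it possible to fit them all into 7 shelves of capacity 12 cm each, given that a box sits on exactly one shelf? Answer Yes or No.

Yes

A valid assignment using 7 shelves:
  shelf 1: 10 + 2 = 12
  shelf 2: 8 + 3 = 11
  shelf 3: 8 = 8
  shelf 4: 8 = 8
  shelf 5: 8 = 8
  shelf 6: 7 + 5 = 12
  shelf 7: 5 = 5
Every load is within 12 cm, so 7 shelves suffice.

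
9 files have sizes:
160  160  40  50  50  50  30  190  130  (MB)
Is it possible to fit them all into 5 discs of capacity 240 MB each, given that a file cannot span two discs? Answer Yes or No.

A valid assignment using 4 discs:
  disc 1: 190 + 50 = 240
  disc 2: 160 + 50 + 30 = 240
  disc 3: 160 + 50 = 210
  disc 4: 130 + 40 = 170
That uses only 4 ≤ 5, so 5 discs are enough.

Yes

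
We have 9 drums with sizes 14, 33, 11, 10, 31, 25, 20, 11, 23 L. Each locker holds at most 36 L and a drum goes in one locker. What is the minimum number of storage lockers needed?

6

Total = 33 + 31 + 25 + 23 + 20 + 14 + 11 + 11 + 10 = 178 L.
Lower bound: ⌈178/36⌉ = 5 storage lockers.
A packing using 6 storage lockers:
  locker 1: 33 = 33
  locker 2: 31 = 31
  locker 3: 25 + 11 = 36
  locker 4: 23 + 11 = 34
  locker 5: 20 + 14 = 34
  locker 6: 10 = 10
No arrangement into 5 storage lockers stays within capacity, so 6 is optimal.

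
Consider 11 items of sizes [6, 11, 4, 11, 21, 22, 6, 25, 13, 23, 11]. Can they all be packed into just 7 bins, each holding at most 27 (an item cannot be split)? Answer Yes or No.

A valid assignment using 7 bins:
  bin 1: 25 = 25
  bin 2: 23 + 4 = 27
  bin 3: 22 = 22
  bin 4: 21 + 6 = 27
  bin 5: 13 + 11 = 24
  bin 6: 11 + 11 = 22
  bin 7: 6 = 6
Every load is within 27, so 7 bins suffice.

Yes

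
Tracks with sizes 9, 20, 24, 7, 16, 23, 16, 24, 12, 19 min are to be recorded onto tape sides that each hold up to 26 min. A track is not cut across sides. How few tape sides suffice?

Total = 24 + 24 + 23 + 20 + 19 + 16 + 16 + 12 + 9 + 7 = 170 min.
Lower bound: ⌈170/26⌉ = 7 tape sides.
A packing using 8 tape sides:
  side 1: 24 = 24
  side 2: 24 = 24
  side 3: 23 = 23
  side 4: 20 = 20
  side 5: 19 + 7 = 26
  side 6: 16 + 9 = 25
  side 7: 16 = 16
  side 8: 12 = 12
No arrangement into 7 tape sides stays within capacity, so 8 is optimal.

8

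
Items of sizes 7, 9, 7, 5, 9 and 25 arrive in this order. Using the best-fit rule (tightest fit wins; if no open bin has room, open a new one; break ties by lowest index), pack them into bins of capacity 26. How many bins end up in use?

3

  7 → bin 1 (new)  [load 7/26]
  9 → bin 1  [load 16/26]
  7 → bin 1  [load 23/26]
  5 → bin 2 (new)  [load 5/26]
  9 → bin 2  [load 14/26]
  25 → bin 3 (new)  [load 25/26]
3 bins opened.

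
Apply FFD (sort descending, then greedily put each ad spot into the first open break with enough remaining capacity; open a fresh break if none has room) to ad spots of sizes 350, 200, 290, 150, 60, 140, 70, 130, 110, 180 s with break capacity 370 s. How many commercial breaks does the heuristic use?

5

Sorted descending: 350, 290, 200, 180, 150, 140, 130, 110, 70, 60.
  350 → break 1 (new)  [load 350/370]
  290 → break 2 (new)  [load 290/370]
  200 → break 3 (new)  [load 200/370]
  180 → break 4 (new)  [load 180/370]
  150 → break 3  [load 350/370]
  140 → break 4  [load 320/370]
  130 → break 5 (new)  [load 130/370]
  110 → break 5  [load 240/370]
  70 → break 2  [load 360/370]
  60 → break 5  [load 300/370]
5 commercial breaks opened.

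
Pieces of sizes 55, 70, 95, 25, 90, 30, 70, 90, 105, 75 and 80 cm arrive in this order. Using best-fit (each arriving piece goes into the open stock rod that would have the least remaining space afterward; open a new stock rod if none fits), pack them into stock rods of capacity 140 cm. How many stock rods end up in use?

  55 → stock rod 1 (new)  [load 55/140]
  70 → stock rod 1  [load 125/140]
  95 → stock rod 2 (new)  [load 95/140]
  25 → stock rod 2  [load 120/140]
  90 → stock rod 3 (new)  [load 90/140]
  30 → stock rod 3  [load 120/140]
  70 → stock rod 4 (new)  [load 70/140]
  90 → stock rod 5 (new)  [load 90/140]
  105 → stock rod 6 (new)  [load 105/140]
  75 → stock rod 7 (new)  [load 75/140]
  80 → stock rod 8 (new)  [load 80/140]
8 stock rods opened.

8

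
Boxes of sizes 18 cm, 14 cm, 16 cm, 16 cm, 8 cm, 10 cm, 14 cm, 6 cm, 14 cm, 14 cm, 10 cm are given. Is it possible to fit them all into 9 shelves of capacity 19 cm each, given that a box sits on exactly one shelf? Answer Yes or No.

A valid assignment using 9 shelves:
  shelf 1: 18 = 18
  shelf 2: 16 = 16
  shelf 3: 16 = 16
  shelf 4: 14 = 14
  shelf 5: 14 = 14
  shelf 6: 14 = 14
  shelf 7: 14 = 14
  shelf 8: 10 + 8 = 18
  shelf 9: 10 + 6 = 16
Every load is within 19 cm, so 9 shelves suffice.

Yes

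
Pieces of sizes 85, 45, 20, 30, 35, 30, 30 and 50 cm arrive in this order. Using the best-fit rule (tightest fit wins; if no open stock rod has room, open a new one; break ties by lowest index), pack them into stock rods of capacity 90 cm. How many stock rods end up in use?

  85 → stock rod 1 (new)  [load 85/90]
  45 → stock rod 2 (new)  [load 45/90]
  20 → stock rod 2  [load 65/90]
  30 → stock rod 3 (new)  [load 30/90]
  35 → stock rod 3  [load 65/90]
  30 → stock rod 4 (new)  [load 30/90]
  30 → stock rod 4  [load 60/90]
  50 → stock rod 5 (new)  [load 50/90]
5 stock rods opened.

5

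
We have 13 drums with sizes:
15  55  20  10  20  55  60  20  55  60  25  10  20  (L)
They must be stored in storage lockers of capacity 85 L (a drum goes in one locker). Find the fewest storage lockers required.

Total = 60 + 60 + 55 + 55 + 55 + 25 + 20 + 20 + 20 + 20 + 15 + 10 + 10 = 425 L.
Lower bound: ⌈425/85⌉ = 5 storage lockers.
A packing using 6 storage lockers:
  locker 1: 60 + 25 = 85
  locker 2: 60 + 20 = 80
  locker 3: 55 + 20 + 10 = 85
  locker 4: 55 + 20 + 10 = 85
  locker 5: 55 + 20 = 75
  locker 6: 15 = 15
No arrangement into 5 storage lockers stays within capacity, so 6 is optimal.

6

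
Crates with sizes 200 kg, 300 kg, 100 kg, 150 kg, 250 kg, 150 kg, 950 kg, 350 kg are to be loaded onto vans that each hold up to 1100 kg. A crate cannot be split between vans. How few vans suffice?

Total = 950 + 350 + 300 + 250 + 200 + 150 + 150 + 100 = 2450 kg.
Lower bound: ⌈2450/1100⌉ = 3 vans.
A packing using 3 vans:
  van 1: 950 + 150 = 1100
  van 2: 350 + 300 + 250 + 200 = 1100
  van 3: 150 + 100 = 250
This matches the lower bound, so 3 is optimal.

3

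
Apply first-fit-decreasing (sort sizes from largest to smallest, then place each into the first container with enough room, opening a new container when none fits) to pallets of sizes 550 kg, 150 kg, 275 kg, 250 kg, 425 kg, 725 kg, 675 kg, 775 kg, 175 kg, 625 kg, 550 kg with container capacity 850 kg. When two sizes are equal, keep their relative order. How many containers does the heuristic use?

Sorted descending: 775, 725, 675, 625, 550, 550, 425, 275, 250, 175, 150.
  775 → container 1 (new)  [load 775/850]
  725 → container 2 (new)  [load 725/850]
  675 → container 3 (new)  [load 675/850]
  625 → container 4 (new)  [load 625/850]
  550 → container 5 (new)  [load 550/850]
  550 → container 6 (new)  [load 550/850]
  425 → container 7 (new)  [load 425/850]
  275 → container 5  [load 825/850]
  250 → container 6  [load 800/850]
  175 → container 3  [load 850/850]
  150 → container 4  [load 775/850]
7 containers opened.

7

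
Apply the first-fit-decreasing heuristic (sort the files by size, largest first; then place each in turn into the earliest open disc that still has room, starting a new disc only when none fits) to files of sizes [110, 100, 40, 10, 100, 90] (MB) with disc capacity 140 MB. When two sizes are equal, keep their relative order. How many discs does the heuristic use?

Sorted descending: 110, 100, 100, 90, 40, 10.
  110 → disc 1 (new)  [load 110/140]
  100 → disc 2 (new)  [load 100/140]
  100 → disc 3 (new)  [load 100/140]
  90 → disc 4 (new)  [load 90/140]
  40 → disc 2  [load 140/140]
  10 → disc 1  [load 120/140]
4 discs opened.

4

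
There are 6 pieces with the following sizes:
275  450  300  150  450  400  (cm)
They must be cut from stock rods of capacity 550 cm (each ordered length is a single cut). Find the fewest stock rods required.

5

Total = 450 + 450 + 400 + 300 + 275 + 150 = 2025 cm.
Lower bound: ⌈2025/550⌉ = 4 stock rods.
A packing using 5 stock rods:
  stock rod 1: 450 = 450
  stock rod 2: 450 = 450
  stock rod 3: 400 + 150 = 550
  stock rod 4: 300 = 300
  stock rod 5: 275 = 275
No arrangement into 4 stock rods stays within capacity, so 5 is optimal.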